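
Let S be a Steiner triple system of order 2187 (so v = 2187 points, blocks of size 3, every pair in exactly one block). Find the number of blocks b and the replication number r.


An STS(v) is a 2-(v, 3, 1) BIBD: block size k = 3, λ = 1.
Replication: r(k − 1) = λ(v − 1) ⇒ r·2 = 2187 − 1 = 2186 ⇒ r = 1093.
Block count: b = v(v − 1)/6 = 2187·2186/6 = 4780782/6 = 796797.

r = 1093, b = 796797.


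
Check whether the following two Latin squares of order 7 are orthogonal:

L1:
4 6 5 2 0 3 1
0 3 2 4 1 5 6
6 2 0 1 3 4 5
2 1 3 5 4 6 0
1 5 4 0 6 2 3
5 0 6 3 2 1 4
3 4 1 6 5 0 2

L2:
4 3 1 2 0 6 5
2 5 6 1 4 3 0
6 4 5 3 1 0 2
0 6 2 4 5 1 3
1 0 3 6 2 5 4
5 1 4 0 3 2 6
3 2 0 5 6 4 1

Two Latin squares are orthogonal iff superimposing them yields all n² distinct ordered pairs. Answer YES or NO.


Form the n² = 49 superimposed pairs (L1[i][j], L2[i][j]), row by row (rows and columns indexed from 0):
row 0: (4,4) (6,3) (5,1) (2,2) (0,0) (3,6) (1,5)
row 1: (0,2) (3,5) (2,6) (4,1) (1,4) (5,3) (6,0)
row 2: (6,6) (2,4) (0,5) (1,3) (3,1) (4,0) (5,2)
row 3: (2,0) (1,6) (3,2) (5,4) (4,5) (6,1) (0,3)
row 4: (1,1) (5,0) (4,3) (0,6) (6,2) (2,5) (3,4)
row 5: (5,5) (0,1) (6,4) (3,0) (2,3) (1,2) (4,6)
row 6: (3,3) (4,2) (1,0) (6,5) (5,6) (0,4) (2,1)
Orthogonality requires all 49 pairs distinct.
Check by first coordinate: for each symbol s of L1, list the L2 entries in the n cells where L1 = s; they must all differ.
  L1 = 0: L2 entries (in reading order) 0, 2, 5, 3, 6, 1, 4 — all 7 distinct ✓
  L1 = 1: L2 entries (in reading order) 5, 4, 3, 6, 1, 2, 0 — all 7 distinct ✓
  L1 = 2: L2 entries (in reading order) 2, 6, 4, 0, 5, 3, 1 — all 7 distinct ✓
  L1 = 3: L2 entries (in reading order) 6, 5, 1, 2, 4, 0, 3 — all 7 distinct ✓
  L1 = 4: L2 entries (in reading order) 4, 1, 0, 5, 3, 6, 2 — all 7 distinct ✓
  L1 = 5: L2 entries (in reading order) 1, 3, 2, 4, 0, 5, 6 — all 7 distinct ✓
  L1 = 6: L2 entries (in reading order) 3, 0, 6, 1, 2, 4, 5 — all 7 distinct ✓
Every symbol of L1 meets every symbol of L2 exactly once, so all 49 pairs are distinct (49 of 49).
Conclusion: YES.

YES


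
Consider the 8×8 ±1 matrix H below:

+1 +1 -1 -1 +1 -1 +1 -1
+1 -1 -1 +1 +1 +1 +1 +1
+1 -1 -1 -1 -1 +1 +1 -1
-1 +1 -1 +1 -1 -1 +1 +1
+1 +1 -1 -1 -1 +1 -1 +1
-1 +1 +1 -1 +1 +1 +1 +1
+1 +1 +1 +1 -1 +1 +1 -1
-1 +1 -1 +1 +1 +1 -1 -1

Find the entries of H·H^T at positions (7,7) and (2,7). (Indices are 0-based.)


Row 2 of H: [1, -1, -1, -1, -1, 1, 1, -1].
Row 7 of H: [-1, 1, -1, 1, 1, 1, -1, -1].
(H·H^T)[7][7] = Σ_j H[7][j]·H[7][j] = (-1)² + (1)² + (-1)² + (1)² + (1)² + (1)² + (-1)² + (-1)² = 1 + 1 + 1 + 1 + 1 + 1 + 1 + 1 = 8.
(H·H^T)[2][7] = Σ_j H[2][j]·H[7][j] = (1)·(-1) + (-1)·(1) + (-1)·(-1) + (-1)·(1) + (-1)·(1) + (1)·(1) + (1)·(-1) + (-1)·(-1) = -1 + -1 + 1 + -1 + -1 + 1 + -1 + 1 = -2.
Rows 2 and 7 are not orthogonal (dot product = -2 ≠ 0), so H is not a Hadamard matrix.

(7,7) entry = 8; (2,7) entry = -2.


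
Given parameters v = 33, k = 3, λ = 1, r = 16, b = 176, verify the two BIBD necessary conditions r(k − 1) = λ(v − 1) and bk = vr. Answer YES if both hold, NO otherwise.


Condition (i): r(k − 1) = 16·2 = 32; λ(v − 1) = 1·32 = 32. Match? YES.
Condition (ii): bk = 176·3 = 528; vr = 33·16 = 528. Match? YES.
Both conditions hold? YES.

YES


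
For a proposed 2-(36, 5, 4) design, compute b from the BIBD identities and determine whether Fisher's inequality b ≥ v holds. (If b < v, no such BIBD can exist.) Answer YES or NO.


b = λv(v − 1)/(k(k − 1)) = 4·36·35/(5·4) = 5040/20 = 252.
Compare with v = 36: b ≥ v, so Fisher's inequality holds.

YES


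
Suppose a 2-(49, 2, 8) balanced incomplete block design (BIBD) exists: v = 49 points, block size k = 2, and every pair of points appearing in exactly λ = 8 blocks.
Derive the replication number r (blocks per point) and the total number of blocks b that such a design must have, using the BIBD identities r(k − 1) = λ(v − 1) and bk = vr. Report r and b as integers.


Any 2-(v, k, λ) BIBD satisfies two necessary conditions:
  (i)  Each point sits in r blocks, and counting incidences through any fixed point gives r(k − 1) = λ(v − 1), so r = λ(v − 1)/(k − 1).
  (ii) Total incidences bk = vr, so b = vr/k.
Step 1: r = λ(v − 1)/(k − 1) = 8·(49 − 1)/(2 − 1) = 8·48/1 = 384/1 = 384.
Step 2: b = vr/k = 49·384/2 = 18816/2 = 9408.
Check integrality: r = 384 ∈ Z ✓, b = 9408 ∈ Z ✓.
(These identities are necessary conditions: they determine r and b for any design with these parameters, but do not by themselves prove that one exists.)

r = 384, b = 9408.


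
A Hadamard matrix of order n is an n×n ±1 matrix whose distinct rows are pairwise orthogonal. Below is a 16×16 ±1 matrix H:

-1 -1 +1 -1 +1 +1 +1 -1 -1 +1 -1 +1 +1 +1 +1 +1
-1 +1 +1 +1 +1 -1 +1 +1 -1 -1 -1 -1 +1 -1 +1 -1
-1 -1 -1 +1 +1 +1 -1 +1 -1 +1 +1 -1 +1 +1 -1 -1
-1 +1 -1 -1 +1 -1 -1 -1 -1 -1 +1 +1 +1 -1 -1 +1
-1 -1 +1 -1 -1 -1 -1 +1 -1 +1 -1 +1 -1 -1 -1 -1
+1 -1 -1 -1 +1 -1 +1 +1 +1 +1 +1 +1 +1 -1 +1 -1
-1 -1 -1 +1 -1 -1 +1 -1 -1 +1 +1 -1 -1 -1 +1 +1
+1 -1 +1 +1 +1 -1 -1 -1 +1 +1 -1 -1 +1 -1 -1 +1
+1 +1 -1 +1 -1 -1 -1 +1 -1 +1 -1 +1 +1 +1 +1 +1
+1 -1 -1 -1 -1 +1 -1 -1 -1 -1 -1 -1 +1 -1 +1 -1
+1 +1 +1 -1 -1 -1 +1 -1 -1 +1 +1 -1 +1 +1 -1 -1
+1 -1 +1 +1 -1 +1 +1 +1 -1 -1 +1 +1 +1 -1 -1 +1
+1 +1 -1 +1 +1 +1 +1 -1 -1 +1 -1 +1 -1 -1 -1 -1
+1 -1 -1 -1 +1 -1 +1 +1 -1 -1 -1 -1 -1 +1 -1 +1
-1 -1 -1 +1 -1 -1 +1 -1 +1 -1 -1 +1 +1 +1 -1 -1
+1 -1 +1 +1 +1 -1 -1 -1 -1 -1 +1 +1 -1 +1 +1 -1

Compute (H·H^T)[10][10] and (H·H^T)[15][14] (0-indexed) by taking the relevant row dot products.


Row 10 of H: [1, 1, 1, -1, -1, -1, 1, -1, -1, 1, 1, -1, 1, 1, -1, -1].
Row 14 of H: [-1, -1, -1, 1, -1, -1, 1, -1, 1, -1, -1, 1, 1, 1, -1, -1].
Row 15 of H: [1, -1, 1, 1, 1, -1, -1, -1, -1, -1, 1, 1, -1, 1, 1, -1].
(H·H^T)[10][10] = Σ_j H[10][j]·H[10][j] = (1)² + (1)² + (1)² + (-1)² + (-1)² + (-1)² + (1)² + (-1)² + (-1)² + (1)² + (1)² + (-1)² + (1)² + (1)² + (-1)² + (-1)² = 1 + 1 + 1 + 1 + 1 + 1 + 1 + 1 + 1 + 1 + 1 + 1 + 1 + 1 + 1 + 1 = 16.
(H·H^T)[15][14] = Σ_j H[15][j]·H[14][j] = (1)·(-1) + (-1)·(-1) + (1)·(-1) + (1)·(1) + (1)·(-1) + (-1)·(-1) + (-1)·(1) + (-1)·(-1) + (-1)·(1) + (-1)·(-1) + (1)·(-1) + (1)·(1) + (-1)·(1) + (1)·(1) + (1)·(-1) + (-1)·(-1) = -1 + 1 + -1 + 1 + -1 + 1 + -1 + 1 + -1 + 1 + -1 + 1 + -1 + 1 + -1 + 1 = 0.
So rows 15 and 14 are orthogonal; the diagonal entry equals n = 16.

(10,10) entry = 16; (15,14) entry = 0.


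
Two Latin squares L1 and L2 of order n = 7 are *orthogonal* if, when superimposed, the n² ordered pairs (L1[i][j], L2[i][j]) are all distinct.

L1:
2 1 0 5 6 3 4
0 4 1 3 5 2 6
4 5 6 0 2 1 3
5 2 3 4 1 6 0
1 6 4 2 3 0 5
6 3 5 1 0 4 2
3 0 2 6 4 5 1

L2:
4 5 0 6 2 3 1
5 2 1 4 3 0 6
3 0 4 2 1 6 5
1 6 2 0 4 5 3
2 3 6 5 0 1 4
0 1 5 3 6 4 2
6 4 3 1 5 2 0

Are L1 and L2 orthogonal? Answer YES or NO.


Form the n² = 49 superimposed pairs (L1[i][j], L2[i][j]), row by row (rows and columns indexed from 0):
row 0: (2,4) (1,5) (0,0) (5,6) (6,2) (3,3) (4,1)
row 1: (0,5) (4,2) (1,1) (3,4) (5,3) (2,0) (6,6)
row 2: (4,3) (5,0) (6,4) (0,2) (2,1) (1,6) (3,5)
row 3: (5,1) (2,6) (3,2) (4,0) (1,4) (6,5) (0,3)
row 4: (1,2) (6,3) (4,6) (2,5) (3,0) (0,1) (5,4)
row 5: (6,0) (3,1) (5,5) (1,3) (0,6) (4,4) (2,2)
row 6: (3,6) (0,4) (2,3) (6,1) (4,5) (5,2) (1,0)
Orthogonality requires all 49 pairs distinct.
Check by first coordinate: for each symbol s of L1, list the L2 entries in the n cells where L1 = s; they must all differ.
  L1 = 0: L2 entries (in reading order) 0, 5, 2, 3, 1, 6, 4 — all 7 distinct ✓
  L1 = 1: L2 entries (in reading order) 5, 1, 6, 4, 2, 3, 0 — all 7 distinct ✓
  L1 = 2: L2 entries (in reading order) 4, 0, 1, 6, 5, 2, 3 — all 7 distinct ✓
  L1 = 3: L2 entries (in reading order) 3, 4, 5, 2, 0, 1, 6 — all 7 distinct ✓
  L1 = 4: L2 entries (in reading order) 1, 2, 3, 0, 6, 4, 5 — all 7 distinct ✓
  L1 = 5: L2 entries (in reading order) 6, 3, 0, 1, 4, 5, 2 — all 7 distinct ✓
  L1 = 6: L2 entries (in reading order) 2, 6, 4, 5, 3, 0, 1 — all 7 distinct ✓
Every symbol of L1 meets every symbol of L2 exactly once, so all 49 pairs are distinct (49 of 49).
Conclusion: YES.

YES


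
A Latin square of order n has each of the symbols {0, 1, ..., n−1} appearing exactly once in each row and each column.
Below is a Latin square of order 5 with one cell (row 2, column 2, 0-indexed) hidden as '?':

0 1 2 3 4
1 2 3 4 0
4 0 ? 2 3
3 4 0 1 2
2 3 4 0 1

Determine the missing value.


Row 2 contains symbols [0, 2, 3, 4] — missing [1].
Column 2 contains symbols [0, 2, 3, 4] — missing [1].
The missing symbol must appear in both missing sets; intersection = [1].
Therefore the hidden value is 1.

Missing value = 1.


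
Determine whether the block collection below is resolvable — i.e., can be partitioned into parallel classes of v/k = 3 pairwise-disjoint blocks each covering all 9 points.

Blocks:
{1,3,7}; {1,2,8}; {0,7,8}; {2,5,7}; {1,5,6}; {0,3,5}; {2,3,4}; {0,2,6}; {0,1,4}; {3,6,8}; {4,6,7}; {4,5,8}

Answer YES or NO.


v = 9, block size k = 3, number of blocks = 12.
For resolvability, blocks must partition into parallel classes of size v/k = 3.
Total blocks must therefore be a multiple of 3: 12 = 3·4 + 0 ⇒ divisible ✓.
Greedy packing gives 4 candidate class(es). Each should be a full parallel class (size 3, covers all 9 points).
  Class 1 (3 blocks): {1,3,7}; {0,2,6}; {4,5,8}. Points covered: [0, 1, 2, 3, 4, 5, 6, 7, 8].
  Class 2 (3 blocks): {1,2,8}; {0,3,5}; {4,6,7}. Points covered: [0, 1, 2, 3, 4, 5, 6, 7, 8].
  Class 3 (3 blocks): {0,7,8}; {1,5,6}; {2,3,4}. Points covered: [0, 1, 2, 3, 4, 5, 6, 7, 8].
  Class 4 (3 blocks): {2,5,7}; {0,1,4}; {3,6,8}. Points covered: [0, 1, 2, 3, 4, 5, 6, 7, 8].
All classes full (size 3)? YES. All classes cover every point? YES.
Resolvable? YES.

YES


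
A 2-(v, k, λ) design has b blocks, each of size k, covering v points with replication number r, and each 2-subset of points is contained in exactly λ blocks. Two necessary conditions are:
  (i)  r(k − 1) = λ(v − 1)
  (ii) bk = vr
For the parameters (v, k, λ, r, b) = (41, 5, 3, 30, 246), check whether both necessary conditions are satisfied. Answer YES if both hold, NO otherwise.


Condition (i): r(k − 1) = 30·4 = 120; λ(v − 1) = 3·40 = 120. Match? YES.
Condition (ii): bk = 246·5 = 1230; vr = 41·30 = 1230. Match? YES.
Both conditions hold? YES.

YES


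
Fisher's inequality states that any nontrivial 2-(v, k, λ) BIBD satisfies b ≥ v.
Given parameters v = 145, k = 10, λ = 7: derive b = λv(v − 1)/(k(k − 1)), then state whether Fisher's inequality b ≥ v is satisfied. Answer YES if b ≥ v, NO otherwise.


r = λ(v − 1)/(k − 1) = 7·144/9 = 112.
b = vr/k = 145·112/10 = 1624.
Fisher's inequality: b ≥ v ⇔ 1624 ≥ 145? YES.

YES


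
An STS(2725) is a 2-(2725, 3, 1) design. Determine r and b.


An STS(v) is a 2-(v, 3, 1) BIBD: block size k = 3, λ = 1.
Replication: r(k − 1) = λ(v − 1) ⇒ r·2 = 2725 − 1 = 2724 ⇒ r = 1362.
Block count: b = v(v − 1)/6 = 2725·2724/6 = 7422900/6 = 1237150.

r = 1362, b = 1237150.


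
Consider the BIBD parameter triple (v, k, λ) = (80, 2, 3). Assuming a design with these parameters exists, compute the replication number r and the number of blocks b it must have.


Any 2-(v, k, λ) BIBD satisfies two necessary conditions:
  (i)  Each point sits in r blocks, and counting incidences through any fixed point gives r(k − 1) = λ(v − 1), so r = λ(v − 1)/(k − 1).
  (ii) Total incidences bk = vr, so b = vr/k.
Step 1: r = λ(v − 1)/(k − 1) = 3·(80 − 1)/(2 − 1) = 3·79/1 = 237/1 = 237.
Step 2: b = vr/k = 80·237/2 = 18960/2 = 9480.
Check integrality: r = 237 ∈ Z ✓, b = 9480 ∈ Z ✓.
(These identities are necessary conditions: they determine r and b for any design with these parameters, but do not by themselves prove that one exists.)

r = 237, b = 9480.


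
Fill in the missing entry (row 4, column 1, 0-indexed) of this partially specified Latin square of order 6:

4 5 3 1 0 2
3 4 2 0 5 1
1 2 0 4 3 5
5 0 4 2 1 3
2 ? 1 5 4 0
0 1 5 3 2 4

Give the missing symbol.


Row 4 contains symbols [0, 1, 2, 4, 5] — missing [3].
Column 1 contains symbols [0, 1, 2, 4, 5] — missing [3].
The missing symbol must appear in both missing sets; intersection = [3].
Therefore the hidden value is 3.

Missing value = 3.


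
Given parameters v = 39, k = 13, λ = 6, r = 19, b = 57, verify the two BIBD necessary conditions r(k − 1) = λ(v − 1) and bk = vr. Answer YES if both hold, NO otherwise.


Condition (i): r(k − 1) = 19·12 = 228; λ(v − 1) = 6·38 = 228. Match? YES.
Condition (ii): bk = 57·13 = 741; vr = 39·19 = 741. Match? YES.
Both conditions hold? YES.

YES


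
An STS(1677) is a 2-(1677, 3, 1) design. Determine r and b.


An STS(v) is a 2-(v, 3, 1) BIBD: block size k = 3, λ = 1.
Replication: r(k − 1) = λ(v − 1) ⇒ r·2 = 1677 − 1 = 1676 ⇒ r = 838.
Block count: bk = vr ⇒ b·3 = 1677·838 = 1405326 ⇒ b = 468442.

r = 838, b = 468442.


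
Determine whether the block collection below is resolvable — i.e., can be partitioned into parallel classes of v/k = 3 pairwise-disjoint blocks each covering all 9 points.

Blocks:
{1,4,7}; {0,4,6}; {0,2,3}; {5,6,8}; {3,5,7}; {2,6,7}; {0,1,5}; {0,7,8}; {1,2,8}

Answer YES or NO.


v = 9, block size k = 3, number of blocks = 9.
For resolvability, blocks must partition into parallel classes of size v/k = 3.
Total blocks must therefore be a multiple of 3: 9 = 3·3 + 0 ⇒ divisible ✓.
Consider block {2,6,7}. The only other block(s) in the collection disjoint from it are {0,1,5} — just 1 block(s). Any parallel class containing {2,6,7} would need 2 other blocks each disjoint from it, so no parallel class of size 3 can contain {2,6,7}.
Since every block must belong to some parallel class in a resolution, the collection cannot be partitioned into parallel classes.
Resolvable? NO.

NO


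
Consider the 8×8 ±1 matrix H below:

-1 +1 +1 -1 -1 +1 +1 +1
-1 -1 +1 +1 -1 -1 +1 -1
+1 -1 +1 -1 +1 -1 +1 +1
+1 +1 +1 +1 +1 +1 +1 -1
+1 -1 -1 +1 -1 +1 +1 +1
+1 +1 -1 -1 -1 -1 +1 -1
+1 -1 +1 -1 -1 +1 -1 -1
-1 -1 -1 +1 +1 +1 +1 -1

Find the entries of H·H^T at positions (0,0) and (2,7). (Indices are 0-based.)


Row 0 of H: [-1, 1, 1, -1, -1, 1, 1, 1].
Row 2 of H: [1, -1, 1, -1, 1, -1, 1, 1].
Row 7 of H: [-1, -1, -1, 1, 1, 1, 1, -1].
(H·H^T)[0][0] = Σ_j H[0][j]·H[0][j] = (-1)² + (1)² + (1)² + (-1)² + (-1)² + (1)² + (1)² + (1)² = 1 + 1 + 1 + 1 + 1 + 1 + 1 + 1 = 8.
(H·H^T)[2][7] = Σ_j H[2][j]·H[7][j] = (1)·(-1) + (-1)·(-1) + (1)·(-1) + (-1)·(1) + (1)·(1) + (-1)·(1) + (1)·(1) + (1)·(-1) = -1 + 1 + -1 + -1 + 1 + -1 + 1 + -1 = -2.
Rows 2 and 7 are not orthogonal (dot product = -2 ≠ 0), so H is not a Hadamard matrix.

(0,0) entry = 8; (2,7) entry = -2.


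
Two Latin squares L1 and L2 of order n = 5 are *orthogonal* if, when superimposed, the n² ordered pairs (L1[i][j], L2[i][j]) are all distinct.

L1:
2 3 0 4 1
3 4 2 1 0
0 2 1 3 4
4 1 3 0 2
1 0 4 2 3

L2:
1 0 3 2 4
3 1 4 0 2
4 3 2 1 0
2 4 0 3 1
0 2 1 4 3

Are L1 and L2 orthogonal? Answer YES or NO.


Form the n² = 25 superimposed pairs (L1[i][j], L2[i][j]), row by row (rows and columns indexed from 0):
row 0: (2,1) (3,0) (0,3) (4,2) (1,4)
row 1: (3,3) (4,1) (2,4) (1,0) (0,2)
row 2: (0,4) (2,3) (1,2) (3,1) (4,0)
row 3: (4,2) (1,4) (3,0) (0,3) (2,1)
row 4: (1,0) (0,2) (4,1) (2,4) (3,3)
Orthogonality requires all 25 pairs distinct.
But the pair (4,2) repeats: cell (0,3) has L1 = 4, L2 = 2, and cell (3,0) has L1 = 4, L2 = 2.
A repeated pair means some other pair never occurs (only 15 distinct pairs out of 25), so the squares are not orthogonal.
Conclusion: NO.

NO


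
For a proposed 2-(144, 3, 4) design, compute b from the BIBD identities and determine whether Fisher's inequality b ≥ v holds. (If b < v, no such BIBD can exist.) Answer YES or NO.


b = λv(v − 1)/(k(k − 1)) = 4·144·143/(3·2) = 82368/6 = 13728.
Compare with v = 144: b ≥ v, so Fisher's inequality holds.

YES


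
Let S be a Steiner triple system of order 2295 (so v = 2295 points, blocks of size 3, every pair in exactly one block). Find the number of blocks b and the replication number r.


An STS(v) is a 2-(v, 3, 1) BIBD: block size k = 3, λ = 1.
Replication: r(k − 1) = λ(v − 1) ⇒ r·2 = 2295 − 1 = 2294 ⇒ r = 1147.
Block count: b = v(v − 1)/6 = 2295·2294/6 = 5264730/6 = 877455.

r = 1147, b = 877455.


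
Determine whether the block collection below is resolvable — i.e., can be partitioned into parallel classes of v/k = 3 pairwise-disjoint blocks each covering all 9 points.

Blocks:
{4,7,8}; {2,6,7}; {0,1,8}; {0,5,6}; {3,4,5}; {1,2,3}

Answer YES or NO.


v = 9, block size k = 3, number of blocks = 6.
For resolvability, blocks must partition into parallel classes of size v/k = 3.
Total blocks must therefore be a multiple of 3: 6 = 3·2 + 0 ⇒ divisible ✓.
Greedy packing gives 2 candidate class(es). Each should be a full parallel class (size 3, covers all 9 points).
  Class 1 (3 blocks): {4,7,8}; {0,5,6}; {1,2,3}. Points covered: [0, 1, 2, 3, 4, 5, 6, 7, 8].
  Class 2 (3 blocks): {2,6,7}; {0,1,8}; {3,4,5}. Points covered: [0, 1, 2, 3, 4, 5, 6, 7, 8].
All classes full (size 3)? YES. All classes cover every point? YES.
Resolvable? YES.

YES


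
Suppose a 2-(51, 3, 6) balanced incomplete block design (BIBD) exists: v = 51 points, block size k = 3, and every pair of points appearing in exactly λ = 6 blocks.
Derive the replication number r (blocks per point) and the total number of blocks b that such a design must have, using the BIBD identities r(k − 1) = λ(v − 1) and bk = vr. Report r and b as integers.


Any 2-(v, k, λ) BIBD satisfies two necessary conditions:
  (i)  Each point sits in r blocks, and counting incidences through any fixed point gives r(k − 1) = λ(v − 1), so r = λ(v − 1)/(k − 1).
  (ii) Total incidences bk = vr, so b = vr/k.
Step 1: r = λ(v − 1)/(k − 1) = 6·(51 − 1)/(3 − 1) = 6·50/2 = 300/2 = 150.
Step 2: b = vr/k = 51·150/3 = 7650/3 = 2550.
Check integrality: r = 150 ∈ Z ✓, b = 2550 ∈ Z ✓.
(These identities are necessary conditions: they determine r and b for any design with these parameters, but do not by themselves prove that one exists.)

r = 150, b = 2550.


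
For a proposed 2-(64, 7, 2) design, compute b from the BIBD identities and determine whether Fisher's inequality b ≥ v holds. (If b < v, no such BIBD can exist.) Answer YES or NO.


r = λ(v − 1)/(k − 1) = 2·63/6 = 21.
b = vr/k = 64·21/7 = 192.
Fisher's inequality: b ≥ v ⇔ 192 ≥ 64? YES.

YES


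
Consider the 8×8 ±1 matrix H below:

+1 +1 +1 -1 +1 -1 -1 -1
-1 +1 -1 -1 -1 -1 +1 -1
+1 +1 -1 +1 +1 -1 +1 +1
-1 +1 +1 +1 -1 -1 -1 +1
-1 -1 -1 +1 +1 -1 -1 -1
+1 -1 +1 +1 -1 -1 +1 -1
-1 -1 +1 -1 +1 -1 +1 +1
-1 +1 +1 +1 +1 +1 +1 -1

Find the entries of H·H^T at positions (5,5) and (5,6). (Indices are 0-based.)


Row 5 of H: [1, -1, 1, 1, -1, -1, 1, -1].
Row 6 of H: [-1, -1, 1, -1, 1, -1, 1, 1].
(H·H^T)[5][5] = Σ_j H[5][j]·H[5][j] = (1)² + (-1)² + (1)² + (1)² + (-1)² + (-1)² + (1)² + (-1)² = 1 + 1 + 1 + 1 + 1 + 1 + 1 + 1 = 8.
(H·H^T)[5][6] = Σ_j H[5][j]·H[6][j] = (1)·(-1) + (-1)·(-1) + (1)·(1) + (1)·(-1) + (-1)·(1) + (-1)·(-1) + (1)·(1) + (-1)·(1) = -1 + 1 + 1 + -1 + -1 + 1 + 1 + -1 = 0.
So rows 5 and 6 are orthogonal; the diagonal entry equals n = 8.

(5,5) entry = 8; (5,6) entry = 0.


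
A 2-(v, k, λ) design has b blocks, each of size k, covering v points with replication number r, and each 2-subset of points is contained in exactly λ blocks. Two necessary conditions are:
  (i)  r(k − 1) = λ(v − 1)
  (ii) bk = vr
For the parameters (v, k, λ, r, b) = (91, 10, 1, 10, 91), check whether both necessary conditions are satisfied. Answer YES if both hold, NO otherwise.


Condition (i): r(k − 1) = 10·9 = 90; λ(v − 1) = 1·90 = 90. Match? YES.
Condition (ii): bk = 91·10 = 910; vr = 91·10 = 910. Match? YES.
Both conditions hold? YES.

YES


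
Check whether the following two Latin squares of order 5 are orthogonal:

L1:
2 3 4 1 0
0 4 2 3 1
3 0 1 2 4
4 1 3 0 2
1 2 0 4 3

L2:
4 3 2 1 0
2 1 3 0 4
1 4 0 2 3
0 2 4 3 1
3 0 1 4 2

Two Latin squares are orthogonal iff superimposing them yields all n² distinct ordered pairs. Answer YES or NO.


Form the n² = 25 superimposed pairs (L1[i][j], L2[i][j]), row by row (rows and columns indexed from 0):
row 0: (2,4) (3,3) (4,2) (1,1) (0,0)
row 1: (0,2) (4,1) (2,3) (3,0) (1,4)
row 2: (3,1) (0,4) (1,0) (2,2) (4,3)
row 3: (4,0) (1,2) (3,4) (0,3) (2,1)
row 4: (1,3) (2,0) (0,1) (4,4) (3,2)
Orthogonality requires all 25 pairs distinct.
Check by first coordinate: for each symbol s of L1, list the L2 entries in the n cells where L1 = s; they must all differ.
  L1 = 0: L2 entries (in reading order) 0, 2, 4, 3, 1 — all 5 distinct ✓
  L1 = 1: L2 entries (in reading order) 1, 4, 0, 2, 3 — all 5 distinct ✓
  L1 = 2: L2 entries (in reading order) 4, 3, 2, 1, 0 — all 5 distinct ✓
  L1 = 3: L2 entries (in reading order) 3, 0, 1, 4, 2 — all 5 distinct ✓
  L1 = 4: L2 entries (in reading order) 2, 1, 3, 0, 4 — all 5 distinct ✓
Every symbol of L1 meets every symbol of L2 exactly once, so all 25 pairs are distinct (25 of 25).
Conclusion: YES.

YES


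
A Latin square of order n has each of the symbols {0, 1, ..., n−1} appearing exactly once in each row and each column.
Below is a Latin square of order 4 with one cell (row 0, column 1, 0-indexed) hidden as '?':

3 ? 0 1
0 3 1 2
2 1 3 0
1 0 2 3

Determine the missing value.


Row 0 contains symbols [0, 1, 3] — missing [2].
Column 1 contains symbols [0, 1, 3] — missing [2].
The missing symbol must appear in both missing sets; intersection = [2].
Therefore the hidden value is 2.

Missing value = 2.


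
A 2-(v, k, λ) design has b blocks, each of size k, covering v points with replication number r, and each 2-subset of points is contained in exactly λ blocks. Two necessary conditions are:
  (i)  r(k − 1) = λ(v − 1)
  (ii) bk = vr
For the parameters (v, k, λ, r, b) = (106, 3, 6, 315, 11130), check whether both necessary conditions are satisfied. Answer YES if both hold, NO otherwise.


Condition (i): r(k − 1) = 315·2 = 630; λ(v − 1) = 6·105 = 630. Match? YES.
Condition (ii): bk = 11130·3 = 33390; vr = 106·315 = 33390. Match? YES.
Both conditions hold? YES.

YES


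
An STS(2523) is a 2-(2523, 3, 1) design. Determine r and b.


An STS(v) is a 2-(v, 3, 1) BIBD: block size k = 3, λ = 1.
Replication: r(k − 1) = λ(v − 1) ⇒ r·2 = 2523 − 1 = 2522 ⇒ r = 1261.
Block count: b = v(v − 1)/6 = 2523·2522/6 = 6363006/6 = 1060501.
(Check via bk = vr: 1060501·3 = 3181503 = 2523·1261 = 3181503 ✓.)

r = 1261, b = 1060501.


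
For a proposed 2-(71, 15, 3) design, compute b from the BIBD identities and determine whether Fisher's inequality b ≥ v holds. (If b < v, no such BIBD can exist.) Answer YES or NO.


b = λv(v − 1)/(k(k − 1)) = 3·71·70/(15·14) = 14910/210 = 71.
Compare with v = 71: b ≥ v, so Fisher's inequality holds.

YES


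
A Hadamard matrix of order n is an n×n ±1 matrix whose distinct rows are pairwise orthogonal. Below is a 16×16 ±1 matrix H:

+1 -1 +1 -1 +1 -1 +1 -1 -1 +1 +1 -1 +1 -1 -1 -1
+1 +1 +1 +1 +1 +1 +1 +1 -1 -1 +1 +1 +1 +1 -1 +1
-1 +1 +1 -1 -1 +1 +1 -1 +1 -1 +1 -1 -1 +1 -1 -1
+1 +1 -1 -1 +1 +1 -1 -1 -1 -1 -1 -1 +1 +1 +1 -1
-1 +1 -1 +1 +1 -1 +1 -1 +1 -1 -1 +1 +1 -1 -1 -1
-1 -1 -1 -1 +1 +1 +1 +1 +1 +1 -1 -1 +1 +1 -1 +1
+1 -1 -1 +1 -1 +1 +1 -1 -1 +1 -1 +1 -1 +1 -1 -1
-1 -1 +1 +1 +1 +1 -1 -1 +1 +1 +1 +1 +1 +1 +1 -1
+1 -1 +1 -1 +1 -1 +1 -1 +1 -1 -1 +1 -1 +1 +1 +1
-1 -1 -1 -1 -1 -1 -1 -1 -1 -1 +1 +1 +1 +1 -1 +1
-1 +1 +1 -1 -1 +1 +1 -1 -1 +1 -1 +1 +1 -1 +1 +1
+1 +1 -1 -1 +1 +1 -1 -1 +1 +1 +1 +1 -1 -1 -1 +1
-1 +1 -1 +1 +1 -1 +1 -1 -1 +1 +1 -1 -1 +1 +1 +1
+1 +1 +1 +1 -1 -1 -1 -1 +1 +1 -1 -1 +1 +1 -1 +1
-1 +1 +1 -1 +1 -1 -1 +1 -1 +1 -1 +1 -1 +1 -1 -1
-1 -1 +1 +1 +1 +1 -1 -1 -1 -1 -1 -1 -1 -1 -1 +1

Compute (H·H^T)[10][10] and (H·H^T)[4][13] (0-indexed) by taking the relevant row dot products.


Row 4 of H: [-1, 1, -1, 1, 1, -1, 1, -1, 1, -1, -1, 1, 1, -1, -1, -1].
Row 10 of H: [-1, 1, 1, -1, -1, 1, 1, -1, -1, 1, -1, 1, 1, -1, 1, 1].
Row 13 of H: [1, 1, 1, 1, -1, -1, -1, -1, 1, 1, -1, -1, 1, 1, -1, 1].
(H·H^T)[10][10] = Σ_j H[10][j]·H[10][j] = (-1)² + (1)² + (1)² + (-1)² + (-1)² + (1)² + (1)² + (-1)² + (-1)² + (1)² + (-1)² + (1)² + (1)² + (-1)² + (1)² + (1)² = 1 + 1 + 1 + 1 + 1 + 1 + 1 + 1 + 1 + 1 + 1 + 1 + 1 + 1 + 1 + 1 = 16.
(H·H^T)[4][13] = Σ_j H[4][j]·H[13][j] = (-1)·(1) + (1)·(1) + (-1)·(1) + (1)·(1) + (1)·(-1) + (-1)·(-1) + (1)·(-1) + (-1)·(-1) + (1)·(1) + (-1)·(1) + (-1)·(-1) + (1)·(-1) + (1)·(1) + (-1)·(1) + (-1)·(-1) + (-1)·(1) = -1 + 1 + -1 + 1 + -1 + 1 + -1 + 1 + 1 + -1 + 1 + -1 + 1 + -1 + 1 + -1 = 0.
So rows 4 and 13 are orthogonal; the diagonal entry equals n = 16.

(10,10) entry = 16; (4,13) entry = 0.


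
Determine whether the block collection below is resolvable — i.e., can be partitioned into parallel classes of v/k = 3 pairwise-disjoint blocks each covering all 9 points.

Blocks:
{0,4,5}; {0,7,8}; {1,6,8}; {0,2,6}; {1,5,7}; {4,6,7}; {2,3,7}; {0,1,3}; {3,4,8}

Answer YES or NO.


v = 9, block size k = 3, number of blocks = 9.
For resolvability, blocks must partition into parallel classes of size v/k = 3.
Total blocks must therefore be a multiple of 3: 9 = 3·3 + 0 ⇒ divisible ✓.
Consider block {0,7,8}. It intersects every other block in the collection, so no parallel class of size 3 can contain it.
Since every block must belong to some parallel class in a resolution, the collection cannot be partitioned into parallel classes.
Resolvable? NO.

NO


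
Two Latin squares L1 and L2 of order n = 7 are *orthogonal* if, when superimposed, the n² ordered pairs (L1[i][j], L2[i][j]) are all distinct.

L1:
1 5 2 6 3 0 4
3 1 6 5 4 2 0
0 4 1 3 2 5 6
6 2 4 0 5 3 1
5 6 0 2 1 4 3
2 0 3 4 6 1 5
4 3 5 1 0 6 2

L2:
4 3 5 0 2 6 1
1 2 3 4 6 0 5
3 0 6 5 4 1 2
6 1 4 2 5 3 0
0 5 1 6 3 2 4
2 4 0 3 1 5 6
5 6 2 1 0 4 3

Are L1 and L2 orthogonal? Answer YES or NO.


Form the n² = 49 superimposed pairs (L1[i][j], L2[i][j]), row by row (rows and columns indexed from 0):
row 0: (1,4) (5,3) (2,5) (6,0) (3,2) (0,6) (4,1)
row 1: (3,1) (1,2) (6,3) (5,4) (4,6) (2,0) (0,5)
row 2: (0,3) (4,0) (1,6) (3,5) (2,4) (5,1) (6,2)
row 3: (6,6) (2,1) (4,4) (0,2) (5,5) (3,3) (1,0)
row 4: (5,0) (6,5) (0,1) (2,6) (1,3) (4,2) (3,4)
row 5: (2,2) (0,4) (3,0) (4,3) (6,1) (1,5) (5,6)
row 6: (4,5) (3,6) (5,2) (1,1) (0,0) (6,4) (2,3)
Orthogonality requires all 49 pairs distinct.
Check by first coordinate: for each symbol s of L1, list the L2 entries in the n cells where L1 = s; they must all differ.
  L1 = 0: L2 entries (in reading order) 6, 5, 3, 2, 1, 4, 0 — all 7 distinct ✓
  L1 = 1: L2 entries (in reading order) 4, 2, 6, 0, 3, 5, 1 — all 7 distinct ✓
  L1 = 2: L2 entries (in reading order) 5, 0, 4, 1, 6, 2, 3 — all 7 distinct ✓
  L1 = 3: L2 entries (in reading order) 2, 1, 5, 3, 4, 0, 6 — all 7 distinct ✓
  L1 = 4: L2 entries (in reading order) 1, 6, 0, 4, 2, 3, 5 — all 7 distinct ✓
  L1 = 5: L2 entries (in reading order) 3, 4, 1, 5, 0, 6, 2 — all 7 distinct ✓
  L1 = 6: L2 entries (in reading order) 0, 3, 2, 6, 5, 1, 4 — all 7 distinct ✓
Every symbol of L1 meets every symbol of L2 exactly once, so all 49 pairs are distinct (49 of 49).
Conclusion: YES.

YES


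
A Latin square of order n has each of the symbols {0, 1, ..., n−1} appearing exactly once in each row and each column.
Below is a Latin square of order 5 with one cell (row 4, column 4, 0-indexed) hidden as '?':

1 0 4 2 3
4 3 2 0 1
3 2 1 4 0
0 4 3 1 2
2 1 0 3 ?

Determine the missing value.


Row 4 contains symbols [0, 1, 2, 3] — missing [4].
Column 4 contains symbols [0, 1, 2, 3] — missing [4].
The missing symbol must appear in both missing sets; intersection = [4].
Therefore the hidden value is 4.

Missing value = 4.


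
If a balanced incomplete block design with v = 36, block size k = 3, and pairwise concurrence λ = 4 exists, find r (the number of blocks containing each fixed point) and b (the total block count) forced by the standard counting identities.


Any 2-(v, k, λ) BIBD satisfies two necessary conditions:
  (i)  Each point sits in r blocks, and counting incidences through any fixed point gives r(k − 1) = λ(v − 1), so r = λ(v − 1)/(k − 1).
  (ii) Total incidences bk = vr, so b = vr/k.
Step 1: r = λ(v − 1)/(k − 1) = 4·(36 − 1)/(3 − 1) = 4·35/2 = 140/2 = 70.
Step 2: b = vr/k = 36·70/3 = 2520/3 = 840.
Check integrality: r = 70 ∈ Z ✓, b = 840 ∈ Z ✓.
(These identities are necessary conditions: they determine r and b for any design with these parameters, but do not by themselves prove that one exists.)

r = 70, b = 840.


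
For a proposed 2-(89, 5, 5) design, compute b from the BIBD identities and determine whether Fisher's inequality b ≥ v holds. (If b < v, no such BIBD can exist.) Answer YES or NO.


r = λ(v − 1)/(k − 1) = 5·88/4 = 110.
b = vr/k = 89·110/5 = 1958.
Fisher's inequality: b ≥ v ⇔ 1958 ≥ 89? YES.

YES


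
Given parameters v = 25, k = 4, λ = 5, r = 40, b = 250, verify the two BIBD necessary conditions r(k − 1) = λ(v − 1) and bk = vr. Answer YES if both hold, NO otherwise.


Condition (i): r(k − 1) = 40·3 = 120; λ(v − 1) = 5·24 = 120. Match? YES.
Condition (ii): bk = 250·4 = 1000; vr = 25·40 = 1000. Match? YES.
Both conditions hold? YES.

YES


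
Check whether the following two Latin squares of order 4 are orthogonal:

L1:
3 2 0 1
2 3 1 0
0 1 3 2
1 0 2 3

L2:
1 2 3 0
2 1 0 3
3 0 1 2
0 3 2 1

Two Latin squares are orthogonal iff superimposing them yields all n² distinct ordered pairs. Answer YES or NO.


Form the n² = 16 superimposed pairs (L1[i][j], L2[i][j]), row by row (rows and columns indexed from 0):
row 0: (3,1) (2,2) (0,3) (1,0)
row 1: (2,2) (3,1) (1,0) (0,3)
row 2: (0,3) (1,0) (3,1) (2,2)
row 3: (1,0) (0,3) (2,2) (3,1)
Orthogonality requires all 16 pairs distinct.
But the pair (2,2) repeats: cell (0,1) has L1 = 2, L2 = 2, and cell (1,0) has L1 = 2, L2 = 2.
A repeated pair means some other pair never occurs (only 4 distinct pairs out of 16), so the squares are not orthogonal.
Conclusion: NO.

NO


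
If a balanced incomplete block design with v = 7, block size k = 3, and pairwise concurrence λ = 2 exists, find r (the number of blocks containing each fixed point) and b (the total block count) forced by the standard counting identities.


Any 2-(v, k, λ) BIBD satisfies two necessary conditions:
  (i)  Each point sits in r blocks, and counting incidences through any fixed point gives r(k − 1) = λ(v − 1), so r = λ(v − 1)/(k − 1).
  (ii) Total incidences bk = vr, so b = vr/k.
Step 1: r = λ(v − 1)/(k − 1) = 2·(7 − 1)/(3 − 1) = 2·6/2 = 12/2 = 6.
Step 2: b = vr/k = 7·6/3 = 42/3 = 14.
Check integrality: r = 6 ∈ Z ✓, b = 14 ∈ Z ✓.
(These identities are necessary conditions: they determine r and b for any design with these parameters, but do not by themselves prove that one exists.)

r = 6, b = 14.


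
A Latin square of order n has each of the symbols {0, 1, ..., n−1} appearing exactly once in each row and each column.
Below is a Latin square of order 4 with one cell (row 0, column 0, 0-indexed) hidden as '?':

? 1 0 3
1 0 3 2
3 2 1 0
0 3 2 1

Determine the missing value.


Row 0 contains symbols [0, 1, 3] — missing [2].
Column 0 contains symbols [0, 1, 3] — missing [2].
The missing symbol must appear in both missing sets; intersection = [2].
Therefore the hidden value is 2.

Missing value = 2.


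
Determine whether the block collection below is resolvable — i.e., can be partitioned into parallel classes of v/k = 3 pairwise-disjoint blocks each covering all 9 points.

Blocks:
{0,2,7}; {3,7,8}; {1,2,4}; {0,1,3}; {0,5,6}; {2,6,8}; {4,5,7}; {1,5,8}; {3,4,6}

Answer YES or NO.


v = 9, block size k = 3, number of blocks = 9.
For resolvability, blocks must partition into parallel classes of size v/k = 3.
Total blocks must therefore be a multiple of 3: 9 = 3·3 + 0 ⇒ divisible ✓.
Greedy packing gives 3 candidate class(es). Each should be a full parallel class (size 3, covers all 9 points).
  Class 1 (3 blocks): {0,2,7}; {1,5,8}; {3,4,6}. Points covered: [0, 1, 2, 3, 4, 5, 6, 7, 8].
  Class 2 (3 blocks): {3,7,8}; {1,2,4}; {0,5,6}. Points covered: [0, 1, 2, 3, 4, 5, 6, 7, 8].
  Class 3 (3 blocks): {0,1,3}; {2,6,8}; {4,5,7}. Points covered: [0, 1, 2, 3, 4, 5, 6, 7, 8].
All classes full (size 3)? YES. All classes cover every point? YES.
Resolvable? YES.

YES


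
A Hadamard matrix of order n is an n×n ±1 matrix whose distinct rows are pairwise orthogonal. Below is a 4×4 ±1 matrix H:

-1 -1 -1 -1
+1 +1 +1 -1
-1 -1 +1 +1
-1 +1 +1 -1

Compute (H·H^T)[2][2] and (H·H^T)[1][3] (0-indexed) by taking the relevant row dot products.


Row 1 of H: [1, 1, 1, -1].
Row 2 of H: [-1, -1, 1, 1].
Row 3 of H: [-1, 1, 1, -1].
(H·H^T)[2][2] = Σ_j H[2][j]·H[2][j] = (-1)² + (-1)² + (1)² + (1)² = 1 + 1 + 1 + 1 = 4.
(H·H^T)[1][3] = Σ_j H[1][j]·H[3][j] = (1)·(-1) + (1)·(1) + (1)·(1) + (-1)·(-1) = -1 + 1 + 1 + 1 = 2.
Rows 1 and 3 are not orthogonal (dot product = 2 ≠ 0), so H is not a Hadamard matrix.

(2,2) entry = 4; (1,3) entry = 2.


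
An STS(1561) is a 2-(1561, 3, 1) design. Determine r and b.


An STS(v) is a 2-(v, 3, 1) BIBD: block size k = 3, λ = 1.
Replication: r(k − 1) = λ(v − 1) ⇒ r·2 = 1561 − 1 = 1560 ⇒ r = 780.
Block count: b = v(v − 1)/6 = 1561·1560/6 = 2435160/6 = 405860.

r = 780, b = 405860.


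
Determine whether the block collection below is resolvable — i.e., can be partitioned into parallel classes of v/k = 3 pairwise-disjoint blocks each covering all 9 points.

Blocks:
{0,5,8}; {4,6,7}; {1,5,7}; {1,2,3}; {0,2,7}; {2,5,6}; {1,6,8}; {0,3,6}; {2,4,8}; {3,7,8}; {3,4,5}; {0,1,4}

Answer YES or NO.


v = 9, block size k = 3, number of blocks = 12.
For resolvability, blocks must partition into parallel classes of size v/k = 3.
Total blocks must therefore be a multiple of 3: 12 = 3·4 + 0 ⇒ divisible ✓.
Greedy packing gives 4 candidate class(es). Each should be a full parallel class (size 3, covers all 9 points).
  Class 1 (3 blocks): {0,5,8}; {4,6,7}; {1,2,3}. Points covered: [0, 1, 2, 3, 4, 5, 6, 7, 8].
  Class 2 (3 blocks): {1,5,7}; {0,3,6}; {2,4,8}. Points covered: [0, 1, 2, 3, 4, 5, 6, 7, 8].
  Class 3 (3 blocks): {0,2,7}; {1,6,8}; {3,4,5}. Points covered: [0, 1, 2, 3, 4, 5, 6, 7, 8].
  Class 4 (3 blocks): {2,5,6}; {3,7,8}; {0,1,4}. Points covered: [0, 1, 2, 3, 4, 5, 6, 7, 8].
All classes full (size 3)? YES. All classes cover every point? YES.
Resolvable? YES.

YES


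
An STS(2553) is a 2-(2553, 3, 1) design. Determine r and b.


An STS(v) is a 2-(v, 3, 1) BIBD: block size k = 3, λ = 1.
Replication: r(k − 1) = λ(v − 1) ⇒ r·2 = 2553 − 1 = 2552 ⇒ r = 1276.
Block count: bk = vr ⇒ b·3 = 2553·1276 = 3257628 ⇒ b = 1085876.
(Check via b = v(v − 1)/6 = 2553·2552/6 = 6515256/6 = 1085876.)

r = 1276, b = 1085876.


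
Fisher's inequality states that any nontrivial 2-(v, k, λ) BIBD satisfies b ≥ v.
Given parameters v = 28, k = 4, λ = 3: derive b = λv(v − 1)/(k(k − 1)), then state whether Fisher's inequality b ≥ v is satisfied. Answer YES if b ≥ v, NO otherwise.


b = λv(v − 1)/(k(k − 1)) = 3·28·27/(4·3) = 2268/12 = 189.
Compare with v = 28: b ≥ v, so Fisher's inequality holds.

YES


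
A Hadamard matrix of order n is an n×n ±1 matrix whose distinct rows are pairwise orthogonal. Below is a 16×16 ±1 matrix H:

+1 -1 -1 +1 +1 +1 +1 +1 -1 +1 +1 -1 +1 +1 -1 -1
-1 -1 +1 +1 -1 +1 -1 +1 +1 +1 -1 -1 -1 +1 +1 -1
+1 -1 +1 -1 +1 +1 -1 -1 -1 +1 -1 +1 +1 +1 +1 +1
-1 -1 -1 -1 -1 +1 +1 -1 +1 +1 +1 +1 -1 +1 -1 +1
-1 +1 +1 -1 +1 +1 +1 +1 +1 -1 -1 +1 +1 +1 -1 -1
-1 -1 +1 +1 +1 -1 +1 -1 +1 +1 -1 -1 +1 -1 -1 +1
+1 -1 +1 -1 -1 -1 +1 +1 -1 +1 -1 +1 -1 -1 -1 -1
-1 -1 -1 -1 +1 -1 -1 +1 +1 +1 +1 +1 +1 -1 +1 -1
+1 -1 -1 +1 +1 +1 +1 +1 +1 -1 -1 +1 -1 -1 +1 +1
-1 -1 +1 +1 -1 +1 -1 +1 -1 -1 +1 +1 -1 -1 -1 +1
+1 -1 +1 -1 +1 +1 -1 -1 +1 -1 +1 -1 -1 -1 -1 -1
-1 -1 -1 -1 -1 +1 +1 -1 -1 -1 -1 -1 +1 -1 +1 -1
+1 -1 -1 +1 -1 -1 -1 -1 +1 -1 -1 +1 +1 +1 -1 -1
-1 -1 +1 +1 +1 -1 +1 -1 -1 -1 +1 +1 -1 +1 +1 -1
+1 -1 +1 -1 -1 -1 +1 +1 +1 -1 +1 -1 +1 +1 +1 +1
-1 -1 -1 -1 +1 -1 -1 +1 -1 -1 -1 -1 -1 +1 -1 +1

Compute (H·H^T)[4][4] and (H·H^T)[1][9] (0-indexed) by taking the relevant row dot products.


Row 1 of H: [-1, -1, 1, 1, -1, 1, -1, 1, 1, 1, -1, -1, -1, 1, 1, -1].
Row 4 of H: [-1, 1, 1, -1, 1, 1, 1, 1, 1, -1, -1, 1, 1, 1, -1, -1].
Row 9 of H: [-1, -1, 1, 1, -1, 1, -1, 1, -1, -1, 1, 1, -1, -1, -1, 1].
(H·H^T)[4][4] = Σ_j H[4][j]·H[4][j] = (-1)² + (1)² + (1)² + (-1)² + (1)² + (1)² + (1)² + (1)² + (1)² + (-1)² + (-1)² + (1)² + (1)² + (1)² + (-1)² + (-1)² = 1 + 1 + 1 + 1 + 1 + 1 + 1 + 1 + 1 + 1 + 1 + 1 + 1 + 1 + 1 + 1 = 16.
(H·H^T)[1][9] = Σ_j H[1][j]·H[9][j] = (-1)·(-1) + (-1)·(-1) + (1)·(1) + (1)·(1) + (-1)·(-1) + (1)·(1) + (-1)·(-1) + (1)·(1) + (1)·(-1) + (1)·(-1) + (-1)·(1) + (-1)·(1) + (-1)·(-1) + (1)·(-1) + (1)·(-1) + (-1)·(1) = 1 + 1 + 1 + 1 + 1 + 1 + 1 + 1 + -1 + -1 + -1 + -1 + 1 + -1 + -1 + -1 = 2.
Rows 1 and 9 are not orthogonal (dot product = 2 ≠ 0), so H is not a Hadamard matrix.

(4,4) entry = 16; (1,9) entry = 2.


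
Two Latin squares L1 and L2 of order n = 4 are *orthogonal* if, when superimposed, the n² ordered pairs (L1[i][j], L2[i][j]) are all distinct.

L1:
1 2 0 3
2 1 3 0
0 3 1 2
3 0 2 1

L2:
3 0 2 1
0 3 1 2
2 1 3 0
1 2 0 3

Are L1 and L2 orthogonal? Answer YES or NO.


Form the n² = 16 superimposed pairs (L1[i][j], L2[i][j]), row by row (rows and columns indexed from 0):
row 0: (1,3) (2,0) (0,2) (3,1)
row 1: (2,0) (1,3) (3,1) (0,2)
row 2: (0,2) (3,1) (1,3) (2,0)
row 3: (3,1) (0,2) (2,0) (1,3)
Orthogonality requires all 16 pairs distinct.
But the pair (2,0) repeats: cell (0,1) has L1 = 2, L2 = 0, and cell (1,0) has L1 = 2, L2 = 0.
A repeated pair means some other pair never occurs (only 4 distinct pairs out of 16), so the squares are not orthogonal.
Conclusion: NO.

NO


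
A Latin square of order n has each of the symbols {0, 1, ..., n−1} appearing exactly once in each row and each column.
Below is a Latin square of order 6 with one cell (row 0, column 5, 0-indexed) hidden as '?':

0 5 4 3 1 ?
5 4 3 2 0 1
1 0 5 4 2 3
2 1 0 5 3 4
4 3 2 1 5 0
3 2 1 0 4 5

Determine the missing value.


Row 0 contains symbols [0, 1, 3, 4, 5] — missing [2].
Column 5 contains symbols [0, 1, 3, 4, 5] — missing [2].
The missing symbol must appear in both missing sets; intersection = [2].
Therefore the hidden value is 2.

Missing value = 2.


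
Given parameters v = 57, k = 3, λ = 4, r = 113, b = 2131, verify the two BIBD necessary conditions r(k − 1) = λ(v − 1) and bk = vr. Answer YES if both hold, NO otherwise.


Condition (i): r(k − 1) = 113·2 = 226; λ(v − 1) = 4·56 = 224. Match? NO.
Condition (ii): bk = 2131·3 = 6393; vr = 57·113 = 6441. Match? NO.
Both conditions hold? NO.

NO


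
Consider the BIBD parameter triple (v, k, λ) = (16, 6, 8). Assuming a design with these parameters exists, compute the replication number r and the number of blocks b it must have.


Any 2-(v, k, λ) BIBD satisfies two necessary conditions:
  (i)  Each point sits in r blocks, and counting incidences through any fixed point gives r(k − 1) = λ(v − 1), so r = λ(v − 1)/(k − 1).
  (ii) Total incidences bk = vr, so b = vr/k.
Step 1: r = λ(v − 1)/(k − 1) = 8·(16 − 1)/(6 − 1) = 8·15/5 = 120/5 = 24.
Step 2: b = vr/k = 16·24/6 = 384/6 = 64.
Check integrality: r = 24 ∈ Z ✓, b = 64 ∈ Z ✓.
(These identities are necessary conditions: they determine r and b for any design with these parameters, but do not by themselves prove that one exists.)

r = 24, b = 64.


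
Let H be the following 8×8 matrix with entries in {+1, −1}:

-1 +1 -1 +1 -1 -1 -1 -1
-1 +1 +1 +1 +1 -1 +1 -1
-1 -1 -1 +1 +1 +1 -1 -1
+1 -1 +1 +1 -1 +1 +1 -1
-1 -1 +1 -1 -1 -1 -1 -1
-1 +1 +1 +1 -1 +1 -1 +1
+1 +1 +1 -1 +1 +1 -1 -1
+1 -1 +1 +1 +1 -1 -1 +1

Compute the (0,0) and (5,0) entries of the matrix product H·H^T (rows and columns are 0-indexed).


Row 0 of H: [-1, 1, -1, 1, -1, -1, -1, -1].
Row 5 of H: [-1, 1, 1, 1, -1, 1, -1, 1].
(H·H^T)[0][0] = Σ_j H[0][j]·H[0][j] = (-1)² + (1)² + (-1)² + (1)² + (-1)² + (-1)² + (-1)² + (-1)² = 1 + 1 + 1 + 1 + 1 + 1 + 1 + 1 = 8.
(H·H^T)[5][0] = Σ_j H[5][j]·H[0][j] = (-1)·(-1) + (1)·(1) + (1)·(-1) + (1)·(1) + (-1)·(-1) + (1)·(-1) + (-1)·(-1) + (1)·(-1) = 1 + 1 + -1 + 1 + 1 + -1 + 1 + -1 = 2.
Rows 5 and 0 are not orthogonal (dot product = 2 ≠ 0), so H is not a Hadamard matrix.

(0,0) entry = 8; (5,0) entry = 2.
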